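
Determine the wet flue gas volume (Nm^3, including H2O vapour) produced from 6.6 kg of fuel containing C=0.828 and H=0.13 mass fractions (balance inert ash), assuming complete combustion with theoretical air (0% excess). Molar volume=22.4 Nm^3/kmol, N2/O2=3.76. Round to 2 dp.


Per kg fuel: CO2 = (C/12 kmol)*22.4 = (0.828/12)*22.4 = 1.54560 Nm^3
Per kg fuel: H2O = (H/2 kmol)*22.4 = (0.13/2)*22.4 = 1.45600 Nm^3
O2 needed per kg fuel = C/12 + H/4 = 0.828/12 + 0.13/4 = 0.10150000 kmol
Per kg fuel: N2 = O2*3.76*22.4 = 0.10150000*3.76*22.4 = 8.54874 Nm^3
Total per kg = 1.54560 + 1.45600 + 8.54874 = 11.55034 Nm^3
Total = 11.55034 * 6.6 = 76.23 Nm^3


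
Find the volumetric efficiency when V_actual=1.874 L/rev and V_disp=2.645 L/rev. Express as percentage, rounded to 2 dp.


eta_v = (V_actual / V_disp) * 100
Ratio = 1.874 / 2.645 = 0.7085
eta_v = 0.7085 * 100 = 70.85%


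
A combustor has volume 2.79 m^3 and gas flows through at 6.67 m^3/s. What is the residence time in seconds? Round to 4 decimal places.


tau = V / Q_flow
tau = 2.79 / 6.67 = 0.4183 s


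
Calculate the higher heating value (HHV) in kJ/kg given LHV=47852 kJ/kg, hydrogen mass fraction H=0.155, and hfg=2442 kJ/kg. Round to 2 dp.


HHV = LHV + hfg * 9 * H
Water addition = 2442 * 9 * 0.155 = 3406.590 kJ/kg
HHV = 47852 + 3406.590 = 51258.59 kJ/kg


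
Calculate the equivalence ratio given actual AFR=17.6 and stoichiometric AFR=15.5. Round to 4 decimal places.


phi = AFR_stoich / AFR_actual
phi = 15.5 / 17.6 = 0.8807


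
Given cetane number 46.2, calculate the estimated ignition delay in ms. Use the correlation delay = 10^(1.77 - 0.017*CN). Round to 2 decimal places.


delay = 10^(1.77 - 0.017*CN)
Exponent = 1.77 - 0.017*46.2 = 0.9846
delay = 10^0.9846 = 9.65 ms


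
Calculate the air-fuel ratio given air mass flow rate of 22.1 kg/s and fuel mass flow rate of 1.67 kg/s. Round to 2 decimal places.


AFR = m_air / m_fuel
AFR = 22.1 / 1.67 = 13.23


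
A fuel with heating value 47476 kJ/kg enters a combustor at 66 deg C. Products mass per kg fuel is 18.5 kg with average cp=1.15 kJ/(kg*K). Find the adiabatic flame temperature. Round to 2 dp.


T_ad = T_in + Hc / (m_p * cp)
Denominator = 18.5 * 1.15 = 21.2750
Temperature rise = 47476 / 21.2750 = 2231.54 K
T_ad = 66 + 2231.54 = 2297.54 deg C


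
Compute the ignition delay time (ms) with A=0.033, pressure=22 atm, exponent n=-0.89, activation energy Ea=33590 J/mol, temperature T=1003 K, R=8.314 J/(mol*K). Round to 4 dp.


tau = A * P^n * exp(Ea/(R*T))
P^n = 22^(-0.89) = 0.06386219
Ea/(R*T) = 33590/(8.314*1003) = 4.028089
exp(Ea/(R*T)) = 56.153496
tau = 0.033 * 0.06386219 * 56.153496 = 0.1183 ms


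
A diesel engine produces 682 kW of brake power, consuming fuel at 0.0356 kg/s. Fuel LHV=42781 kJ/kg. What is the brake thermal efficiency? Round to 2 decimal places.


eta_BTE = (BP / (mf * LHV)) * 100
Denominator = 0.0356 * 42781 = 1523.0036 kW
eta_BTE = (682 / 1523.0036) * 100 = 44.78%


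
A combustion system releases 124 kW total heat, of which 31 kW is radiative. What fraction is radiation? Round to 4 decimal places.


f_rad = Q_rad / Q_total
f_rad = 31 / 124 = 0.2500


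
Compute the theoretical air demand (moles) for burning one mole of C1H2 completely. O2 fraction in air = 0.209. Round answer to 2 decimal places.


Balanced combustion: C1H2 + 1.5 O2 -> 1 CO2 + 1 H2O
O2 needed = C + H/4 = 1 + 2/4 = 1.50 moles
Air moles = O2 / 0.209 = 1.50 / 0.209 = 7.18 moles air


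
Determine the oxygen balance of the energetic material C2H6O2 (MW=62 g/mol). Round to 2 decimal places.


OB = -1600 * (2C + H/2 - O) / MW
Inner = 2*2 + 6/2 - 2 = 5.00
OB = -1600 * 5.00 / 62 = -129.03%


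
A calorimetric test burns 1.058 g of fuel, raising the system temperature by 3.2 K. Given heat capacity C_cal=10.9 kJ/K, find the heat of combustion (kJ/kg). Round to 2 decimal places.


Hc = C_cal * delta_T / m_fuel
Q_released = 10.9 * 3.2 = 34.8800 kJ
m_fuel = 1.058 g = 1.058/1000 kg = 0.001058 kg
Hc = 34.8800 / 0.001058 = 32967.86 kJ/kg


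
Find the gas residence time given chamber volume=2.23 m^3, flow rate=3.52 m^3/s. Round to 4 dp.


tau = V / Q_flow
tau = 2.23 / 3.52 = 0.6335 s


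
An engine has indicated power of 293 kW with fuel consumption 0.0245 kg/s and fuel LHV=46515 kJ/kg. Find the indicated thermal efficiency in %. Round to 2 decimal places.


eta_ith = (IP / (mf * LHV)) * 100
Denominator = 0.0245 * 46515 = 1139.6175 kW
eta_ith = (293 / 1139.6175) * 100 = 25.71%


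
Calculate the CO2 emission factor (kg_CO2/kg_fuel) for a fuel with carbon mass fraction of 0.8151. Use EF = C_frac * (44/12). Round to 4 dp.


EF = C_frac * (M_CO2 / M_C)
EF = 0.8151 * (44/12)
EF = 0.8151 * 3.666667 = 2.9887 kg_CO2/kg_fuel


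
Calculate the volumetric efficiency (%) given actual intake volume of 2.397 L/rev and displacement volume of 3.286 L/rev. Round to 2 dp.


eta_v = (V_actual / V_disp) * 100
Ratio = 2.397 / 3.286 = 0.7295
eta_v = 0.7295 * 100 = 72.95%


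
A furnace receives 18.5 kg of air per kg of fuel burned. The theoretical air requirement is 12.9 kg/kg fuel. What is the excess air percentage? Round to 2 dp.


Excess air = actual - stoichiometric = 18.5 - 12.9 = 5.60 kg/kg fuel
Excess air % = (excess / stoich) * 100 = (5.60 / 12.9) * 100 = 43.41%


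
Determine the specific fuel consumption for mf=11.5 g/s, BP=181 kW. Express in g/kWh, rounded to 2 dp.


SFC = (mf / BP) * 3600
Rate = 11.5 / 181 = 0.063536 g/(s*kW)
SFC = 0.063536 * 3600 = 228.73 g/kWh


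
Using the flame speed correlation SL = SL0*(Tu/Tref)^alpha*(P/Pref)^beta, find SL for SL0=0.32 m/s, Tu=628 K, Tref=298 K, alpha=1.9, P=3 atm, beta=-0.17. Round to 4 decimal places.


SL = SL0 * (Tu/Tref)^alpha * (P/Pref)^beta
T ratio = 628/298 = 2.10738255
(T ratio)^alpha = 2.10738255^1.9 = 4.122042
(P/Pref)^beta = 3^(-0.17) = 0.829639
SL = 0.32 * 4.122042 * 0.829639 = 1.0943 m/s


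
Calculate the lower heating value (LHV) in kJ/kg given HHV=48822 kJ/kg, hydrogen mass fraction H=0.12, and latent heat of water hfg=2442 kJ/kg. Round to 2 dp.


LHV = HHV - hfg * 9 * H
Water correction = 2442 * 9 * 0.12 = 2637.360 kJ/kg
LHV = 48822 - 2637.360 = 46184.64 kJ/kg


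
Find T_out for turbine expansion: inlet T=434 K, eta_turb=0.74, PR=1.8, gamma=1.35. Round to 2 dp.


T_out = T_in * (1 - eta * (1 - PR^(-(gamma-1)/gamma)))
Exponent = -(1.35-1)/1.35 = -0.25925926
PR^exp = 1.8^(-0.25925926) = 0.85865408
Factor = 1 - 0.74*(1 - 0.85865408) = 0.89540402
T_out = 434 * 0.89540402 = 388.61 K


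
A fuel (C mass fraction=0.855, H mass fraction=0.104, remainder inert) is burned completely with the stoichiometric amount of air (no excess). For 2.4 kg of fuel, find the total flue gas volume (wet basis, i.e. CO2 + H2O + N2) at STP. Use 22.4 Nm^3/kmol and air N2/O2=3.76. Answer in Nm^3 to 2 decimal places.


Per kg fuel: CO2 = (C/12 kmol)*22.4 = (0.855/12)*22.4 = 1.59600 Nm^3
Per kg fuel: H2O = (H/2 kmol)*22.4 = (0.104/2)*22.4 = 1.16480 Nm^3
O2 needed per kg fuel = C/12 + H/4 = 0.855/12 + 0.104/4 = 0.09725000 kmol
Per kg fuel: N2 = O2*3.76*22.4 = 0.09725000*3.76*22.4 = 8.19078 Nm^3
Total per kg = 1.59600 + 1.16480 + 8.19078 = 10.95158 Nm^3
Total = 10.95158 * 2.4 = 26.28 Nm^3


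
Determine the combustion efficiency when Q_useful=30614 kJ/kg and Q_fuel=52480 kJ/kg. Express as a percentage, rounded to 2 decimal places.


Efficiency = (Q_useful / Q_fuel) * 100
Efficiency = (30614 / 52480) * 100
Efficiency = 0.5833 * 100 = 58.33%


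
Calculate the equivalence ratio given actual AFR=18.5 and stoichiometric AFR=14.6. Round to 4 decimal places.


phi = AFR_stoich / AFR_actual
phi = 14.6 / 18.5 = 0.7892


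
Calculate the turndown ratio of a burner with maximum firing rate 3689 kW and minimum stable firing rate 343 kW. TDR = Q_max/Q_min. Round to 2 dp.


TDR = Q_max / Q_min
TDR = 3689 / 343 = 10.76


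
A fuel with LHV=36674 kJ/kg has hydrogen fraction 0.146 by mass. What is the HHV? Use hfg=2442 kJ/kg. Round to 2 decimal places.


HHV = LHV + hfg * 9 * H
Water addition = 2442 * 9 * 0.146 = 3208.788 kJ/kg
HHV = 36674 + 3208.788 = 39882.79 kJ/kg


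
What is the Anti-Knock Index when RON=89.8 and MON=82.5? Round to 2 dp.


AKI = (RON + MON) / 2
AKI = (89.8 + 82.5) / 2
AKI = 172.3 / 2 = 86.15


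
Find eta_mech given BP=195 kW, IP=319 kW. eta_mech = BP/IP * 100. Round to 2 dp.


eta_mech = (BP / IP) * 100
Ratio = 195 / 319 = 0.6113
eta_mech = 0.6113 * 100 = 61.13%


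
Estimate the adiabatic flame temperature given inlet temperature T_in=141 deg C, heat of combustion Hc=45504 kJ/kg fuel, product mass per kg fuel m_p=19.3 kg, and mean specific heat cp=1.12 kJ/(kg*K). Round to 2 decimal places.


T_ad = T_in + Hc / (m_p * cp)
Denominator = 19.3 * 1.12 = 21.6160
Temperature rise = 45504 / 21.6160 = 2105.11 K
T_ad = 141 + 2105.11 = 2246.11 deg C


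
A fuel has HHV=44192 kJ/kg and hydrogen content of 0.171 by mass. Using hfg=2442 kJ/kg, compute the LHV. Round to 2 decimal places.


LHV = HHV - hfg * 9 * H
Water correction = 2442 * 9 * 0.171 = 3758.238 kJ/kg
LHV = 44192 - 3758.238 = 40433.76 kJ/kg


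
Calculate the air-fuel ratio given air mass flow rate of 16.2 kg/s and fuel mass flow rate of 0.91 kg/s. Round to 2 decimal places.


AFR = m_air / m_fuel
AFR = 16.2 / 0.91 = 17.80


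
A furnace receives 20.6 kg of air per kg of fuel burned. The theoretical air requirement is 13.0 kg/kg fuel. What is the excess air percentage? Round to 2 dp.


Excess air = actual - stoichiometric = 20.6 - 13.0 = 7.60 kg/kg fuel
Excess air % = (excess / stoich) * 100 = (7.60 / 13.0) * 100 = 58.46%


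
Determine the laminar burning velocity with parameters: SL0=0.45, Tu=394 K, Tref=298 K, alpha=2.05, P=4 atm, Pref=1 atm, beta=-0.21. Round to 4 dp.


SL = SL0 * (Tu/Tref)^alpha * (P/Pref)^beta
T ratio = 394/298 = 1.32214765
(T ratio)^alpha = 1.32214765^2.05 = 1.772654
(P/Pref)^beta = 4^(-0.21) = 0.747425
SL = 0.45 * 1.772654 * 0.747425 = 0.5962 m/s


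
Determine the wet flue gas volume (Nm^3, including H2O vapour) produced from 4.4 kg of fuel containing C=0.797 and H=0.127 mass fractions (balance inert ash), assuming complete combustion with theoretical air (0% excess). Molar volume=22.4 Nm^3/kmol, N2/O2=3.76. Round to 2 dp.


Per kg fuel: CO2 = (C/12 kmol)*22.4 = (0.797/12)*22.4 = 1.48773 Nm^3
Per kg fuel: H2O = (H/2 kmol)*22.4 = (0.127/2)*22.4 = 1.42240 Nm^3
O2 needed per kg fuel = C/12 + H/4 = 0.797/12 + 0.127/4 = 0.09816667 kmol
Per kg fuel: N2 = O2*3.76*22.4 = 0.09816667*3.76*22.4 = 8.26799 Nm^3
Total per kg = 1.48773 + 1.42240 + 8.26799 = 11.17812 Nm^3
Total = 11.17812 * 4.4 = 49.18 Nm^3


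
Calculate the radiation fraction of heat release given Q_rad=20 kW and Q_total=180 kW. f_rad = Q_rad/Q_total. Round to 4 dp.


f_rad = Q_rad / Q_total
f_rad = 20 / 180 = 0.1111


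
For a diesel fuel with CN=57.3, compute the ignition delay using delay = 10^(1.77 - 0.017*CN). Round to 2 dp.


delay = 10^(1.77 - 0.017*CN)
Exponent = 1.77 - 0.017*57.3 = 0.7959
delay = 10^0.7959 = 6.25 ms


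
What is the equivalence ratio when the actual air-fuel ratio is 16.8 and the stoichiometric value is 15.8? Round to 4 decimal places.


phi = AFR_stoich / AFR_actual
phi = 15.8 / 16.8 = 0.9405


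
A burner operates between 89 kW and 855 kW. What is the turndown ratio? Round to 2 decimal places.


TDR = Q_max / Q_min
TDR = 855 / 89 = 9.61


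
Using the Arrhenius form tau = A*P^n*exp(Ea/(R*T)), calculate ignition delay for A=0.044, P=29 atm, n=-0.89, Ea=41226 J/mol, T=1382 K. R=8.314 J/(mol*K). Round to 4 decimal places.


tau = A * P^n * exp(Ea/(R*T))
P^n = 29^(-0.89) = 0.04994198
Ea/(R*T) = 41226/(8.314*1382) = 3.588006
exp(Ea/(R*T)) = 36.161890
tau = 0.044 * 0.04994198 * 36.161890 = 0.0795 ms


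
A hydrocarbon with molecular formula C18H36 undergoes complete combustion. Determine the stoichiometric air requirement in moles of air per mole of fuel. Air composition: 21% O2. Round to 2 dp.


Balanced combustion: C18H36 + 27 O2 -> 18 CO2 + 18 H2O
O2 needed = C + H/4 = 18 + 36/4 = 27.00 moles
Air moles = O2 / 0.21 = 27.00 / 0.21 = 128.57 moles air


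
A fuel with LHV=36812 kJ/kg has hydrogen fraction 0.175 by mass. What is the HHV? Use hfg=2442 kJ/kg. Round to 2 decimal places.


HHV = LHV + hfg * 9 * H
Water addition = 2442 * 9 * 0.175 = 3846.150 kJ/kg
HHV = 36812 + 3846.150 = 40658.15 kJ/kg


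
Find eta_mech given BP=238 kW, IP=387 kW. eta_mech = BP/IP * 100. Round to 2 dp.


eta_mech = (BP / IP) * 100
Ratio = 238 / 387 = 0.6150
eta_mech = 0.6150 * 100 = 61.50%


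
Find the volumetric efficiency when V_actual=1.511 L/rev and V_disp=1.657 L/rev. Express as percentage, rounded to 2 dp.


eta_v = (V_actual / V_disp) * 100
Ratio = 1.511 / 1.657 = 0.9119
eta_v = 0.9119 * 100 = 91.19%


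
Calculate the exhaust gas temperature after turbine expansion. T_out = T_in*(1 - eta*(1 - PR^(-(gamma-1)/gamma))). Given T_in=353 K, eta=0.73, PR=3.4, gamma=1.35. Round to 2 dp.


T_out = T_in * (1 - eta * (1 - PR^(-(gamma-1)/gamma)))
Exponent = -(1.35-1)/1.35 = -0.25925926
PR^exp = 3.4^(-0.25925926) = 0.72813041
Factor = 1 - 0.73*(1 - 0.72813041) = 0.80153520
T_out = 353 * 0.80153520 = 282.94 K


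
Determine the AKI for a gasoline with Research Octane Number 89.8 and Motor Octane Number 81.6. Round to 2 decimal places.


AKI = (RON + MON) / 2
AKI = (89.8 + 81.6) / 2
AKI = 171.4 / 2 = 85.70


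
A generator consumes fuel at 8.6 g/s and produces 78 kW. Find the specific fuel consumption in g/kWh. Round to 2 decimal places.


SFC = (mf / BP) * 3600
Rate = 8.6 / 78 = 0.110256 g/(s*kW)
SFC = 0.110256 * 3600 = 396.92 g/kWh


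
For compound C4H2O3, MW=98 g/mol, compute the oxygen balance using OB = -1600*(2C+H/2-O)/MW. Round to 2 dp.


OB = -1600 * (2C + H/2 - O) / MW
Inner = 2*4 + 2/2 - 3 = 6.00
OB = -1600 * 6.00 / 98 = -97.96%


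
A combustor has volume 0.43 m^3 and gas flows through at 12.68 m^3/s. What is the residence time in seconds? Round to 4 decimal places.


tau = V / Q_flow
tau = 0.43 / 12.68 = 0.0339 s


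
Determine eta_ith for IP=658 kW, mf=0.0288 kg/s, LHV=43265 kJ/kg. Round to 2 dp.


eta_ith = (IP / (mf * LHV)) * 100
Denominator = 0.0288 * 43265 = 1246.0320 kW
eta_ith = (658 / 1246.0320) * 100 = 52.81%


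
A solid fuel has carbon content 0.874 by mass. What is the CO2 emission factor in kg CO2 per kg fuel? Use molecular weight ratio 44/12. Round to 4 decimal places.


EF = C_frac * (M_CO2 / M_C)
EF = 0.874 * (44/12)
EF = 0.874 * 3.666667 = 3.2047 kg_CO2/kg_fuel


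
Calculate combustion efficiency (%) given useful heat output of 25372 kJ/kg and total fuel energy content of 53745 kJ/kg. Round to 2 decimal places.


Efficiency = (Q_useful / Q_fuel) * 100
Efficiency = (25372 / 53745) * 100
Efficiency = 0.4721 * 100 = 47.21%


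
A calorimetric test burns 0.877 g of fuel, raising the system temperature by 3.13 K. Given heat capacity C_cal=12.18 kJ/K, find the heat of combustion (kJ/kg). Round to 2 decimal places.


Hc = C_cal * delta_T / m_fuel
Q_released = 12.18 * 3.13 = 38.1234 kJ
m_fuel = 0.877 g = 0.877/1000 kg = 0.000877 kg
Hc = 38.1234 / 0.000877 = 43470.24 kJ/kg


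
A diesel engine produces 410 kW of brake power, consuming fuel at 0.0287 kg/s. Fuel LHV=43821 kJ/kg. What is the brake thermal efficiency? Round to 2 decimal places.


eta_BTE = (BP / (mf * LHV)) * 100
Denominator = 0.0287 * 43821 = 1257.6627 kW
eta_BTE = (410 / 1257.6627) * 100 = 32.60%


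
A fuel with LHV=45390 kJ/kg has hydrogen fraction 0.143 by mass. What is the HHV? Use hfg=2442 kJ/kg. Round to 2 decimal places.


HHV = LHV + hfg * 9 * H
Water addition = 2442 * 9 * 0.143 = 3142.854 kJ/kg
HHV = 45390 + 3142.854 = 48532.85 kJ/kg


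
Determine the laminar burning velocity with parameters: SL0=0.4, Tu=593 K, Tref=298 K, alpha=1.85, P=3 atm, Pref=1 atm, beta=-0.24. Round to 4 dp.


SL = SL0 * (Tu/Tref)^alpha * (P/Pref)^beta
T ratio = 593/298 = 1.98993289
(T ratio)^alpha = 1.98993289^1.85 = 3.571504
(P/Pref)^beta = 3^(-0.24) = 0.768229
SL = 0.4 * 3.571504 * 0.768229 = 1.0975 m/s


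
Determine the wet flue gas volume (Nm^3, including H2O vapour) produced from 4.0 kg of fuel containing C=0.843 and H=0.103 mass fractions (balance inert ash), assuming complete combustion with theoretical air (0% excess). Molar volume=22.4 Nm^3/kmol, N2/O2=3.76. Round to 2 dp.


Per kg fuel: CO2 = (C/12 kmol)*22.4 = (0.843/12)*22.4 = 1.57360 Nm^3
Per kg fuel: H2O = (H/2 kmol)*22.4 = (0.103/2)*22.4 = 1.15360 Nm^3
O2 needed per kg fuel = C/12 + H/4 = 0.843/12 + 0.103/4 = 0.09600000 kmol
Per kg fuel: N2 = O2*3.76*22.4 = 0.09600000*3.76*22.4 = 8.08550 Nm^3
Total per kg = 1.57360 + 1.15360 + 8.08550 = 10.81270 Nm^3
Total = 10.81270 * 4.0 = 43.25 Nm^3


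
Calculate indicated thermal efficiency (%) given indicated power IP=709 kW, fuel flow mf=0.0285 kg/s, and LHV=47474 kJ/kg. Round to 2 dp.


eta_ith = (IP / (mf * LHV)) * 100
Denominator = 0.0285 * 47474 = 1353.0090 kW
eta_ith = (709 / 1353.0090) * 100 = 52.40%


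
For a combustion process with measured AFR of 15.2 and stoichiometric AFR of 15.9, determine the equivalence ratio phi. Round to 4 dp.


phi = AFR_stoich / AFR_actual
phi = 15.9 / 15.2 = 1.0461


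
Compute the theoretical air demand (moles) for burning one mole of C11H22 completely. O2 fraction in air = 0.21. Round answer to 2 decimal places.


Balanced combustion: C11H22 + 16.5 O2 -> 11 CO2 + 11 H2O
O2 needed = C + H/4 = 11 + 22/4 = 16.50 moles
Air moles = O2 / 0.21 = 16.50 / 0.21 = 78.57 moles air


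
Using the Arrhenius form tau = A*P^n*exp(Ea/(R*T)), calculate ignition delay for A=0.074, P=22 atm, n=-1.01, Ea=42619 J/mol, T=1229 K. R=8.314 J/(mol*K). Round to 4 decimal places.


tau = A * P^n * exp(Ea/(R*T))
P^n = 22^(-1.01) = 0.04407102
Ea/(R*T) = 42619/(8.314*1229) = 4.171011
exp(Ea/(R*T)) = 64.780923
tau = 0.074 * 0.04407102 * 64.780923 = 0.2113 ms


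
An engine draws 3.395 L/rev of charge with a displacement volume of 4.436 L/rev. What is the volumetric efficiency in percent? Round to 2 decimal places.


eta_v = (V_actual / V_disp) * 100
Ratio = 3.395 / 4.436 = 0.7653
eta_v = 0.7653 * 100 = 76.53%


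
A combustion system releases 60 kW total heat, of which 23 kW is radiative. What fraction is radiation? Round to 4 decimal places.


f_rad = Q_rad / Q_total
f_rad = 23 / 60 = 0.3833


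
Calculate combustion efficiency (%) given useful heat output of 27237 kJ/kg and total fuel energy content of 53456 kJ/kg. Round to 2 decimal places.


Efficiency = (Q_useful / Q_fuel) * 100
Efficiency = (27237 / 53456) * 100
Efficiency = 0.5095 * 100 = 50.95%


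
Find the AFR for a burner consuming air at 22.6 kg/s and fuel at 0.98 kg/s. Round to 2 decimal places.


AFR = m_air / m_fuel
AFR = 22.6 / 0.98 = 23.06


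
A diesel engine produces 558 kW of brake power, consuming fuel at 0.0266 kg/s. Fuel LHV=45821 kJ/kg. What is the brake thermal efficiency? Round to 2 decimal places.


eta_BTE = (BP / (mf * LHV)) * 100
Denominator = 0.0266 * 45821 = 1218.8386 kW
eta_BTE = (558 / 1218.8386) * 100 = 45.78%


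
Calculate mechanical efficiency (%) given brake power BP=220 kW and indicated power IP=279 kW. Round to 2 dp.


eta_mech = (BP / IP) * 100
Ratio = 220 / 279 = 0.7885
eta_mech = 0.7885 * 100 = 78.85%


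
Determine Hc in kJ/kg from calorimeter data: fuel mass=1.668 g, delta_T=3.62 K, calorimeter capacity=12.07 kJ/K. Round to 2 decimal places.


Hc = C_cal * delta_T / m_fuel
Q_released = 12.07 * 3.62 = 43.6934 kJ
m_fuel = 1.668 g = 1.668/1000 kg = 0.001668 kg
Hc = 43.6934 / 0.001668 = 26195.08 kJ/kg


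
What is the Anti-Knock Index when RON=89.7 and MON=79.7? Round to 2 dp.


AKI = (RON + MON) / 2
AKI = (89.7 + 79.7) / 2
AKI = 169.4 / 2 = 84.70


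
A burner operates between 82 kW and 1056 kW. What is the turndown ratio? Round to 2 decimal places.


TDR = Q_max / Q_min
TDR = 1056 / 82 = 12.88


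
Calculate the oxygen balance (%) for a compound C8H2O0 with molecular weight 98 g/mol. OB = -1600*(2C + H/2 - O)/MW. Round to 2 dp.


OB = -1600 * (2C + H/2 - O) / MW
Inner = 2*8 + 2/2 - 0 = 17.00
OB = -1600 * 17.00 / 98 = -277.55%


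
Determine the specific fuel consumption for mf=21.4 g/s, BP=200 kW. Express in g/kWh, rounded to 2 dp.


SFC = (mf / BP) * 3600
Rate = 21.4 / 200 = 0.107000 g/(s*kW)
SFC = 0.107000 * 3600 = 385.20 g/kWh


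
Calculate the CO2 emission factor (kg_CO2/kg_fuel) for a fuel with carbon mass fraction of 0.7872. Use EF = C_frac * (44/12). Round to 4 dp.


EF = C_frac * (M_CO2 / M_C)
EF = 0.7872 * (44/12)
EF = 0.7872 * 3.666667 = 2.8864 kg_CO2/kg_fuel


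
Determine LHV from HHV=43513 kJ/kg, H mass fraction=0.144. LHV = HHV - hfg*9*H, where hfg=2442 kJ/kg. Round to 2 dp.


LHV = HHV - hfg * 9 * H
Water correction = 2442 * 9 * 0.144 = 3164.832 kJ/kg
LHV = 43513 - 3164.832 = 40348.17 kJ/kg


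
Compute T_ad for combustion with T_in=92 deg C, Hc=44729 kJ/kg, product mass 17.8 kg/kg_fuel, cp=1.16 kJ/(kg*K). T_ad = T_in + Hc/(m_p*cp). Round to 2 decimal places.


T_ad = T_in + Hc / (m_p * cp)
Denominator = 17.8 * 1.16 = 20.6480
Temperature rise = 44729 / 20.6480 = 2166.26 K
T_ad = 92 + 2166.26 = 2258.26 deg C


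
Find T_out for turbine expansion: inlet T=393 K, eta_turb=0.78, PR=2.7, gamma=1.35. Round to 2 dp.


T_out = T_in * (1 - eta * (1 - PR^(-(gamma-1)/gamma)))
Exponent = -(1.35-1)/1.35 = -0.25925926
PR^exp = 2.7^(-0.25925926) = 0.77297411
Factor = 1 - 0.78*(1 - 0.77297411) = 0.82291981
T_out = 393 * 0.82291981 = 323.41 K


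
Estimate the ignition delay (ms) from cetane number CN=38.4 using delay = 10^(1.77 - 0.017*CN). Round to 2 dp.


delay = 10^(1.77 - 0.017*CN)
Exponent = 1.77 - 0.017*38.4 = 1.1172
delay = 10^1.1172 = 13.10 ms


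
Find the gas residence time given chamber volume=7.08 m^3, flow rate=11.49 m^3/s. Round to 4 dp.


tau = V / Q_flow
tau = 7.08 / 11.49 = 0.6162 s


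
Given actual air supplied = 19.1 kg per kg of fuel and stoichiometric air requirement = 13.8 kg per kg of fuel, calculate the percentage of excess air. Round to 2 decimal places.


Excess air = actual - stoichiometric = 19.1 - 13.8 = 5.30 kg/kg fuel
Excess air % = (excess / stoich) * 100 = (5.30 / 13.8) * 100 = 38.41%


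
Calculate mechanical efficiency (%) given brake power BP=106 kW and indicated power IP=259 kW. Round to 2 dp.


eta_mech = (BP / IP) * 100
Ratio = 106 / 259 = 0.4093
eta_mech = 0.4093 * 100 = 40.93%


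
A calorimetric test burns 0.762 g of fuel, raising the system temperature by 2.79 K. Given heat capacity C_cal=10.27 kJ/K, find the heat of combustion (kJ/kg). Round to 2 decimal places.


Hc = C_cal * delta_T / m_fuel
Q_released = 10.27 * 2.79 = 28.6533 kJ
m_fuel = 0.762 g = 0.762/1000 kg = 0.000762 kg
Hc = 28.6533 / 0.000762 = 37602.76 kJ/kg


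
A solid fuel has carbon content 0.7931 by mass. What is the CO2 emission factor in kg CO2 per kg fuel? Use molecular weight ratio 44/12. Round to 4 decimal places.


EF = C_frac * (M_CO2 / M_C)
EF = 0.7931 * (44/12)
EF = 0.7931 * 3.666667 = 2.9080 kg_CO2/kg_fuel


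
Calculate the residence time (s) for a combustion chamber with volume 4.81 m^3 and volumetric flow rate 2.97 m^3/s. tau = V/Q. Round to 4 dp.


tau = V / Q_flow
tau = 4.81 / 2.97 = 1.6195 s


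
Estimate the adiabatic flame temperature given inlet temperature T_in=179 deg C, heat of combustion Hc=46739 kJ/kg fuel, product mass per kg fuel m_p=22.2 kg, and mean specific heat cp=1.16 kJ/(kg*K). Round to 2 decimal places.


T_ad = T_in + Hc / (m_p * cp)
Denominator = 22.2 * 1.16 = 25.7520
Temperature rise = 46739 / 25.7520 = 1814.97 K
T_ad = 179 + 1814.97 = 1993.97 deg C


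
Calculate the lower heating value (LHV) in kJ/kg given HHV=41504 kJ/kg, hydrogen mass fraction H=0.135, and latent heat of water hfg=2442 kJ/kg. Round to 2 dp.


LHV = HHV - hfg * 9 * H
Water correction = 2442 * 9 * 0.135 = 2967.030 kJ/kg
LHV = 41504 - 2967.030 = 38536.97 kJ/kg


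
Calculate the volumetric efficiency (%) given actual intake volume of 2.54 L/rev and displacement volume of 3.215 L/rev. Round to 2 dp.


eta_v = (V_actual / V_disp) * 100
Ratio = 2.54 / 3.215 = 0.7900
eta_v = 0.7900 * 100 = 79.00%


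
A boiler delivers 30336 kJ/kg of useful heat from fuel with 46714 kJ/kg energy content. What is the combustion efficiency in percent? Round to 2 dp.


Efficiency = (Q_useful / Q_fuel) * 100
Efficiency = (30336 / 46714) * 100
Efficiency = 0.6494 * 100 = 64.94%


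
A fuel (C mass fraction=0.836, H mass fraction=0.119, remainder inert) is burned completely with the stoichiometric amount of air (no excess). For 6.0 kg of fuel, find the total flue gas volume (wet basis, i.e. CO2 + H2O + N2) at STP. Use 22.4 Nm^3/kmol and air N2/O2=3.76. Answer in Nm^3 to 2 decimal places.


Per kg fuel: CO2 = (C/12 kmol)*22.4 = (0.836/12)*22.4 = 1.56053 Nm^3
Per kg fuel: H2O = (H/2 kmol)*22.4 = (0.119/2)*22.4 = 1.33280 Nm^3
O2 needed per kg fuel = C/12 + H/4 = 0.836/12 + 0.119/4 = 0.09941667 kmol
Per kg fuel: N2 = O2*3.76*22.4 = 0.09941667*3.76*22.4 = 8.37327 Nm^3
Total per kg = 1.56053 + 1.33280 + 8.37327 = 11.26660 Nm^3
Total = 11.26660 * 6.0 = 67.60 Nm^3


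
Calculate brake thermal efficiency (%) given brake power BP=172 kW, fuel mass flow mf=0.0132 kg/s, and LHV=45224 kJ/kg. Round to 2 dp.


eta_BTE = (BP / (mf * LHV)) * 100
Denominator = 0.0132 * 45224 = 596.9568 kW
eta_BTE = (172 / 596.9568) * 100 = 28.81%


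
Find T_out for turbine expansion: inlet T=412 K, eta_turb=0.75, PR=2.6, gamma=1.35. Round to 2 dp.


T_out = T_in * (1 - eta * (1 - PR^(-(gamma-1)/gamma)))
Exponent = -(1.35-1)/1.35 = -0.25925926
PR^exp = 2.6^(-0.25925926) = 0.78057442
Factor = 1 - 0.75*(1 - 0.78057442) = 0.83543082
T_out = 412 * 0.83543082 = 344.20 K


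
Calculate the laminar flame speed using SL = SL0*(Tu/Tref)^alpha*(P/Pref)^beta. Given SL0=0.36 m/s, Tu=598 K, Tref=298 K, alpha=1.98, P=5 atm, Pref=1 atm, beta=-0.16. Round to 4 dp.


SL = SL0 * (Tu/Tref)^alpha * (P/Pref)^beta
T ratio = 598/298 = 2.00671141
(T ratio)^alpha = 2.00671141^1.98 = 3.971185
(P/Pref)^beta = 5^(-0.16) = 0.772974
SL = 0.36 * 3.971185 * 0.772974 = 1.1051 m/s


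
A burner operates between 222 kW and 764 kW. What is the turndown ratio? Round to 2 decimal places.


TDR = Q_max / Q_min
TDR = 764 / 222 = 3.44


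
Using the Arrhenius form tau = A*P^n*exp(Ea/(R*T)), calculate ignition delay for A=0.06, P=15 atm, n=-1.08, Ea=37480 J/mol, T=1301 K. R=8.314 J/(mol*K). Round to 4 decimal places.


tau = A * P^n * exp(Ea/(R*T))
P^n = 15^(-1.08) = 0.05368110
Ea/(R*T) = 37480/(8.314*1301) = 3.465072
exp(Ea/(R*T)) = 31.978763
tau = 0.06 * 0.05368110 * 31.978763 = 0.1030 ms


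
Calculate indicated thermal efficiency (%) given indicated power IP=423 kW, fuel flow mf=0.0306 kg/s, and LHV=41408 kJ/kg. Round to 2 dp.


eta_ith = (IP / (mf * LHV)) * 100
Denominator = 0.0306 * 41408 = 1267.0848 kW
eta_ith = (423 / 1267.0848) * 100 = 33.38%


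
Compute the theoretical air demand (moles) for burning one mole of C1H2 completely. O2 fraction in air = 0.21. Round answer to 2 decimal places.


Balanced combustion: C1H2 + 1.5 O2 -> 1 CO2 + 1 H2O
O2 needed = C + H/4 = 1 + 2/4 = 1.50 moles
Air moles = O2 / 0.21 = 1.50 / 0.21 = 7.14 moles air


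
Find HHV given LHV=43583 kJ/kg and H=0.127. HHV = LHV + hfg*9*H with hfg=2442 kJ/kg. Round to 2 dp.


HHV = LHV + hfg * 9 * H
Water addition = 2442 * 9 * 0.127 = 2791.206 kJ/kg
HHV = 43583 + 2791.206 = 46374.21 kJ/kg


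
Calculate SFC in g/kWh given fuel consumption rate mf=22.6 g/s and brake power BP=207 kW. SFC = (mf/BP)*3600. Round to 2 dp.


SFC = (mf / BP) * 3600
Rate = 22.6 / 207 = 0.109179 g/(s*kW)
SFC = 0.109179 * 3600 = 393.04 g/kWh


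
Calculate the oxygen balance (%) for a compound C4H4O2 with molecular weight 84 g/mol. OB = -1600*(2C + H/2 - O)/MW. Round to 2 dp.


OB = -1600 * (2C + H/2 - O) / MW
Inner = 2*4 + 4/2 - 2 = 8.00
OB = -1600 * 8.00 / 84 = -152.38%


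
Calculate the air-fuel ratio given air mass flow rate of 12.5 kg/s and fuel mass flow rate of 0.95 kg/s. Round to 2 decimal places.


AFR = m_air / m_fuel
AFR = 12.5 / 0.95 = 13.16


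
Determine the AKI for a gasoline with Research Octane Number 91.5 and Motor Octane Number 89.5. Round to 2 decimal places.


AKI = (RON + MON) / 2
AKI = (91.5 + 89.5) / 2
AKI = 181.0 / 2 = 90.50


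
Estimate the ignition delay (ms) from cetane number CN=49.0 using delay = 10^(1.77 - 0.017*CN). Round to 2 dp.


delay = 10^(1.77 - 0.017*CN)
Exponent = 1.77 - 0.017*49.0 = 0.9370
delay = 10^0.9370 = 8.65 ms


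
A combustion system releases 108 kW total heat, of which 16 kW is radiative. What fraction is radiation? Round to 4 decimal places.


f_rad = Q_rad / Q_total
f_rad = 16 / 108 = 0.1481


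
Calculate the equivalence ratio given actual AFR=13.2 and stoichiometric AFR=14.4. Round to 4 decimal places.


phi = AFR_stoich / AFR_actual
phi = 14.4 / 13.2 = 1.0909


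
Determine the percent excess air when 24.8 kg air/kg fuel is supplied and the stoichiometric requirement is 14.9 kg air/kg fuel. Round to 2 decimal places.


Excess air = actual - stoichiometric = 24.8 - 14.9 = 9.90 kg/kg fuel
Excess air % = (excess / stoich) * 100 = (9.90 / 14.9) * 100 = 66.44%


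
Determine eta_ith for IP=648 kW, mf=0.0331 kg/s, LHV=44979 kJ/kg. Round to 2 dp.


eta_ith = (IP / (mf * LHV)) * 100
Denominator = 0.0331 * 44979 = 1488.8049 kW
eta_ith = (648 / 1488.8049) * 100 = 43.52%


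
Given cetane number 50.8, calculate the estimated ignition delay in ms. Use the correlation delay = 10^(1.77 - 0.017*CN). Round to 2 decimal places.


delay = 10^(1.77 - 0.017*CN)
Exponent = 1.77 - 0.017*50.8 = 0.9064
delay = 10^0.9064 = 8.06 ms


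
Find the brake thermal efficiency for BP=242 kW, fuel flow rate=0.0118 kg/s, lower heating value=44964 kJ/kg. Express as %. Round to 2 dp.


eta_BTE = (BP / (mf * LHV)) * 100
Denominator = 0.0118 * 44964 = 530.5752 kW
eta_BTE = (242 / 530.5752) * 100 = 45.61%


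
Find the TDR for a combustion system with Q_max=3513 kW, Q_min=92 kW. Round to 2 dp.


TDR = Q_max / Q_min
TDR = 3513 / 92 = 38.18


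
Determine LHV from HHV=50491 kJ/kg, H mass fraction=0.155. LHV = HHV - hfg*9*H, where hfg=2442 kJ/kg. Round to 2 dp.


LHV = HHV - hfg * 9 * H
Water correction = 2442 * 9 * 0.155 = 3406.590 kJ/kg
LHV = 50491 - 3406.590 = 47084.41 kJ/kg


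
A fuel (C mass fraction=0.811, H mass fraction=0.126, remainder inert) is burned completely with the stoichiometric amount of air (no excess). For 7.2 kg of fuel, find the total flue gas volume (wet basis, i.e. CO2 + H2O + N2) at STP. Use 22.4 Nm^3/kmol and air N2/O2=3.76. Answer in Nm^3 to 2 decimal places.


Per kg fuel: CO2 = (C/12 kmol)*22.4 = (0.811/12)*22.4 = 1.51387 Nm^3
Per kg fuel: H2O = (H/2 kmol)*22.4 = (0.126/2)*22.4 = 1.41120 Nm^3
O2 needed per kg fuel = C/12 + H/4 = 0.811/12 + 0.126/4 = 0.09908333 kmol
Per kg fuel: N2 = O2*3.76*22.4 = 0.09908333*3.76*22.4 = 8.34519 Nm^3
Total per kg = 1.51387 + 1.41120 + 8.34519 = 11.27026 Nm^3
Total = 11.27026 * 7.2 = 81.15 Nm^3


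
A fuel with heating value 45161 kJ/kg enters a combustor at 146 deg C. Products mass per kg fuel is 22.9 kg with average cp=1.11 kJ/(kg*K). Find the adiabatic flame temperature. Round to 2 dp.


T_ad = T_in + Hc / (m_p * cp)
Denominator = 22.9 * 1.11 = 25.4190
Temperature rise = 45161 / 25.4190 = 1776.66 K
T_ad = 146 + 1776.66 = 1922.66 deg C


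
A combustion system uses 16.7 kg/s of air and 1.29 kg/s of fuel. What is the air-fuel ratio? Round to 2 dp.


AFR = m_air / m_fuel
AFR = 16.7 / 1.29 = 12.95


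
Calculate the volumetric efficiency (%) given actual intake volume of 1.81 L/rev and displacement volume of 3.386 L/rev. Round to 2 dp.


eta_v = (V_actual / V_disp) * 100
Ratio = 1.81 / 3.386 = 0.5346
eta_v = 0.5346 * 100 = 53.46%


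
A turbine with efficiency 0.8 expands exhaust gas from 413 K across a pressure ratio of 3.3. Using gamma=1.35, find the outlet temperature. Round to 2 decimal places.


T_out = T_in * (1 - eta * (1 - PR^(-(gamma-1)/gamma)))
Exponent = -(1.35-1)/1.35 = -0.25925926
PR^exp = 3.3^(-0.25925926) = 0.73378775
Factor = 1 - 0.8*(1 - 0.73378775) = 0.78703020
T_out = 413 * 0.78703020 = 325.04 K


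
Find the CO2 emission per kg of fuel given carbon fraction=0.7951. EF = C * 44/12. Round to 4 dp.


EF = C_frac * (M_CO2 / M_C)
EF = 0.7951 * (44/12)
EF = 0.7951 * 3.666667 = 2.9154 kg_CO2/kg_fuel


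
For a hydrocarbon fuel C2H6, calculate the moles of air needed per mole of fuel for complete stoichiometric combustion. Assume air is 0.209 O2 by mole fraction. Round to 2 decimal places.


Balanced combustion: C2H6 + 3.5 O2 -> 2 CO2 + 3 H2O
O2 needed = C + H/4 = 2 + 6/4 = 3.50 moles
Air moles = O2 / 0.209 = 3.50 / 0.209 = 16.75 moles air


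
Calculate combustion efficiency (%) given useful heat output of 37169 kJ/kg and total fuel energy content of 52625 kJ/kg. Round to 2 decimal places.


Efficiency = (Q_useful / Q_fuel) * 100
Efficiency = (37169 / 52625) * 100
Efficiency = 0.7063 * 100 = 70.63%


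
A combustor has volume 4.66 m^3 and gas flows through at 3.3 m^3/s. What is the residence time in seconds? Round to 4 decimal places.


tau = V / Q_flow
tau = 4.66 / 3.3 = 1.4121 s


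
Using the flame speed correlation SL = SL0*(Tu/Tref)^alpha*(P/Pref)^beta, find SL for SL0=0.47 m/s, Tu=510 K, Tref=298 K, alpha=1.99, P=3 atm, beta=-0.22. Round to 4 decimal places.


SL = SL0 * (Tu/Tref)^alpha * (P/Pref)^beta
T ratio = 510/298 = 1.71140940
(T ratio)^alpha = 1.71140940^1.99 = 2.913227
(P/Pref)^beta = 3^(-0.22) = 0.785296
SL = 0.47 * 2.913227 * 0.785296 = 1.0752 m/s


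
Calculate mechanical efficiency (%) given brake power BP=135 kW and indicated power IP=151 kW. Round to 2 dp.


eta_mech = (BP / IP) * 100
Ratio = 135 / 151 = 0.8940
eta_mech = 0.8940 * 100 = 89.40%


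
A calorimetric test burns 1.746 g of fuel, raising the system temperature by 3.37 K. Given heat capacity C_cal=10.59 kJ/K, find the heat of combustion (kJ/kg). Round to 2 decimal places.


Hc = C_cal * delta_T / m_fuel
Q_released = 10.59 * 3.37 = 35.6883 kJ
m_fuel = 1.746 g = 1.746/1000 kg = 0.001746 kg
Hc = 35.6883 / 0.001746 = 20440.03 kJ/kg


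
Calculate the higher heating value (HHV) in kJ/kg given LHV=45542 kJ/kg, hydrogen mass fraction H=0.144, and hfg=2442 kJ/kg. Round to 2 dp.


HHV = LHV + hfg * 9 * H
Water addition = 2442 * 9 * 0.144 = 3164.832 kJ/kg
HHV = 45542 + 3164.832 = 48706.83 kJ/kg


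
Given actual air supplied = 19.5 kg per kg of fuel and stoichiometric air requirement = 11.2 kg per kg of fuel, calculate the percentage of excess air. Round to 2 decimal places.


Excess air = actual - stoichiometric = 19.5 - 11.2 = 8.30 kg/kg fuel
Excess air % = (excess / stoich) * 100 = (8.30 / 11.2) * 100 = 74.11%


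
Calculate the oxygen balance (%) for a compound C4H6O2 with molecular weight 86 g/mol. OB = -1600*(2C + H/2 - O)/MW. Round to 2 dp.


OB = -1600 * (2C + H/2 - O) / MW
Inner = 2*4 + 6/2 - 2 = 9.00
OB = -1600 * 9.00 / 86 = -167.44%


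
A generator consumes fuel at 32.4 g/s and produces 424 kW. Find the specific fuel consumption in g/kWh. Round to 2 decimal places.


SFC = (mf / BP) * 3600
Rate = 32.4 / 424 = 0.076415 g/(s*kW)
SFC = 0.076415 * 3600 = 275.09 g/kWh


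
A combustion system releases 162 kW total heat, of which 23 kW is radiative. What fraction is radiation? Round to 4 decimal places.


f_rad = Q_rad / Q_total
f_rad = 23 / 162 = 0.1420


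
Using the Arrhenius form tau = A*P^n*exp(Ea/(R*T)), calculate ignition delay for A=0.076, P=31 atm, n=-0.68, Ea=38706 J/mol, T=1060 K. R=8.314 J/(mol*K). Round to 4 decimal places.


tau = A * P^n * exp(Ea/(R*T))
P^n = 31^(-0.68) = 0.09679971
Ea/(R*T) = 38706/(8.314*1060) = 4.392001
exp(Ea/(R*T)) = 80.801923
tau = 0.076 * 0.09679971 * 80.801923 = 0.5944 ms


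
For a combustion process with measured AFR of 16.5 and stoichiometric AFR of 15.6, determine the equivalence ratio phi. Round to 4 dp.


phi = AFR_stoich / AFR_actual
phi = 15.6 / 16.5 = 0.9455


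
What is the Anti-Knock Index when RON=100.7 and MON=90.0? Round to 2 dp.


AKI = (RON + MON) / 2
AKI = (100.7 + 90.0) / 2
AKI = 190.7 / 2 = 95.35


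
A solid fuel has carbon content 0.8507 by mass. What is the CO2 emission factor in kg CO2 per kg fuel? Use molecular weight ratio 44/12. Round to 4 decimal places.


EF = C_frac * (M_CO2 / M_C)
EF = 0.8507 * (44/12)
EF = 0.8507 * 3.666667 = 3.1192 kg_CO2/kg_fuel


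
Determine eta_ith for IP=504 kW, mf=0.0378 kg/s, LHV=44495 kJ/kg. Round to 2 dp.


eta_ith = (IP / (mf * LHV)) * 100
Denominator = 0.0378 * 44495 = 1681.9110 kW
eta_ith = (504 / 1681.9110) * 100 = 29.97%


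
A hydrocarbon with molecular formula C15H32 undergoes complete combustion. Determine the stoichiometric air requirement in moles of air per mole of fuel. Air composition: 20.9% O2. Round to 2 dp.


Balanced combustion: C15H32 + 23 O2 -> 15 CO2 + 16 H2O
O2 needed = C + H/4 = 15 + 32/4 = 23.00 moles
Air moles = O2 / 0.209 = 23.00 / 0.209 = 110.05 moles air


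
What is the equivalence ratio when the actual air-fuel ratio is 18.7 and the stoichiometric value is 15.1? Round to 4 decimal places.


phi = AFR_stoich / AFR_actual
phi = 15.1 / 18.7 = 0.8075


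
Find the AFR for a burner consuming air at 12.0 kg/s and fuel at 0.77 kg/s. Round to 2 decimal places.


AFR = m_air / m_fuel
AFR = 12.0 / 0.77 = 15.58


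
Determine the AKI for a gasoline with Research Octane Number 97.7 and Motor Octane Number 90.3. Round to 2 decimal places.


AKI = (RON + MON) / 2
AKI = (97.7 + 90.3) / 2
AKI = 188.0 / 2 = 94.00


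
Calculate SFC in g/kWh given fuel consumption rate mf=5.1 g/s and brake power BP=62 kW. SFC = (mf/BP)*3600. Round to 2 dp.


SFC = (mf / BP) * 3600
Rate = 5.1 / 62 = 0.082258 g/(s*kW)
SFC = 0.082258 * 3600 = 296.13 g/kWh


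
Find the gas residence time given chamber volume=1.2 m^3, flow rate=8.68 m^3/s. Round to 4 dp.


tau = V / Q_flow
tau = 1.2 / 8.68 = 0.1382 s


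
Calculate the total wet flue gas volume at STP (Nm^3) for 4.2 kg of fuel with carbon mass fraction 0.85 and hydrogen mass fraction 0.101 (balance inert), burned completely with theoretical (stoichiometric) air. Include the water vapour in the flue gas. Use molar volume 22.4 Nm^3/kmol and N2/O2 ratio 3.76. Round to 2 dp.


Per kg fuel: CO2 = (C/12 kmol)*22.4 = (0.85/12)*22.4 = 1.58667 Nm^3
Per kg fuel: H2O = (H/2 kmol)*22.4 = (0.101/2)*22.4 = 1.13120 Nm^3
O2 needed per kg fuel = C/12 + H/4 = 0.85/12 + 0.101/4 = 0.09608333 kmol
Per kg fuel: N2 = O2*3.76*22.4 = 0.09608333*3.76*22.4 = 8.09252 Nm^3
Total per kg = 1.58667 + 1.13120 + 8.09252 = 10.81039 Nm^3
Total = 10.81039 * 4.2 = 45.40 Nm^3


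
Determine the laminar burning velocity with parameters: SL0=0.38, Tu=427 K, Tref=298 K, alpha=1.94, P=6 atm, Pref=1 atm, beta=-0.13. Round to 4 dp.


SL = SL0 * (Tu/Tref)^alpha * (P/Pref)^beta
T ratio = 427/298 = 1.43288591
(T ratio)^alpha = 1.43288591^1.94 = 2.009327
(P/Pref)^beta = 6^(-0.13) = 0.792210
SL = 0.38 * 2.009327 * 0.792210 = 0.6049 m/s


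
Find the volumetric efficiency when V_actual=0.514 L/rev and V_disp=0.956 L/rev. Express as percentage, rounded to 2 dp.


eta_v = (V_actual / V_disp) * 100
Ratio = 0.514 / 0.956 = 0.5377
eta_v = 0.5377 * 100 = 53.77%


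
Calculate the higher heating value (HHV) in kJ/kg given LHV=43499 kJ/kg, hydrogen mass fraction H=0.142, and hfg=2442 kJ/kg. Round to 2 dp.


HHV = LHV + hfg * 9 * H
Water addition = 2442 * 9 * 0.142 = 3120.876 kJ/kg
HHV = 43499 + 3120.876 = 46619.88 kJ/kg


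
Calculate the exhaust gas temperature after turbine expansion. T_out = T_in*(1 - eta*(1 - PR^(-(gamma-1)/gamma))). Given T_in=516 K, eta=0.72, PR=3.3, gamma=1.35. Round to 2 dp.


T_out = T_in * (1 - eta * (1 - PR^(-(gamma-1)/gamma)))
Exponent = -(1.35-1)/1.35 = -0.25925926
PR^exp = 3.3^(-0.25925926) = 0.73378775
Factor = 1 - 0.72*(1 - 0.73378775) = 0.80832718
T_out = 516 * 0.80832718 = 417.10 K
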